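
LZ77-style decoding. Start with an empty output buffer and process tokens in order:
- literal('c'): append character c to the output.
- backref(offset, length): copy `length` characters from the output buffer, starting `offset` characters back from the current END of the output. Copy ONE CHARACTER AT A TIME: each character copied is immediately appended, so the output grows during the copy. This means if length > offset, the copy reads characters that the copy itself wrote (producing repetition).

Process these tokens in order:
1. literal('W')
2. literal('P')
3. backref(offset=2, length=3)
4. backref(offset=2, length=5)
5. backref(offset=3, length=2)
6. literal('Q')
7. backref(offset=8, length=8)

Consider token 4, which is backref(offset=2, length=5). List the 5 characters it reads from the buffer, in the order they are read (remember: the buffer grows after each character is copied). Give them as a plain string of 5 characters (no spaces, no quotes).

Answer: PWPWP

Derivation:
Token 1: literal('W'). Output: "W"
Token 2: literal('P'). Output: "WP"
Token 3: backref(off=2, len=3) (overlapping!). Copied 'WPW' from pos 0. Output: "WPWPW"
Token 4: backref(off=2, len=5). Buffer before: "WPWPW" (len 5)
  byte 1: read out[3]='P', append. Buffer now: "WPWPWP"
  byte 2: read out[4]='W', append. Buffer now: "WPWPWPW"
  byte 3: read out[5]='P', append. Buffer now: "WPWPWPWP"
  byte 4: read out[6]='W', append. Buffer now: "WPWPWPWPW"
  byte 5: read out[7]='P', append. Buffer now: "WPWPWPWPWP"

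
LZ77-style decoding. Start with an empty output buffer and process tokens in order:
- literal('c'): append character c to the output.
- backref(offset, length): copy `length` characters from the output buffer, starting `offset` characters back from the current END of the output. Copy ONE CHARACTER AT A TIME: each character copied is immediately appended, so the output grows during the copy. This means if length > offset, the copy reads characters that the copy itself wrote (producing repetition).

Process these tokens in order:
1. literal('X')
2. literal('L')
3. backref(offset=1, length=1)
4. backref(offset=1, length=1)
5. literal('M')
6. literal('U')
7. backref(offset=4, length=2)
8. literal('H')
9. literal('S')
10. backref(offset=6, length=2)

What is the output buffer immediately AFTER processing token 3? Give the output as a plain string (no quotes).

Answer: XLL

Derivation:
Token 1: literal('X'). Output: "X"
Token 2: literal('L'). Output: "XL"
Token 3: backref(off=1, len=1). Copied 'L' from pos 1. Output: "XLL"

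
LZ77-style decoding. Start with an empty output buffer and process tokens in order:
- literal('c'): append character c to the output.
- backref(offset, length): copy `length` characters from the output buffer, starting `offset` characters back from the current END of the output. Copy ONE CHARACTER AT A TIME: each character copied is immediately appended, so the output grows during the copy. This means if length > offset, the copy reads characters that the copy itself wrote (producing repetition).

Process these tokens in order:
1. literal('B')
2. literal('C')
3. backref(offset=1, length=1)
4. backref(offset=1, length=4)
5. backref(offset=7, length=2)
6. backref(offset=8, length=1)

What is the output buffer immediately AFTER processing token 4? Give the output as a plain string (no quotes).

Token 1: literal('B'). Output: "B"
Token 2: literal('C'). Output: "BC"
Token 3: backref(off=1, len=1). Copied 'C' from pos 1. Output: "BCC"
Token 4: backref(off=1, len=4) (overlapping!). Copied 'CCCC' from pos 2. Output: "BCCCCCC"

Answer: BCCCCCC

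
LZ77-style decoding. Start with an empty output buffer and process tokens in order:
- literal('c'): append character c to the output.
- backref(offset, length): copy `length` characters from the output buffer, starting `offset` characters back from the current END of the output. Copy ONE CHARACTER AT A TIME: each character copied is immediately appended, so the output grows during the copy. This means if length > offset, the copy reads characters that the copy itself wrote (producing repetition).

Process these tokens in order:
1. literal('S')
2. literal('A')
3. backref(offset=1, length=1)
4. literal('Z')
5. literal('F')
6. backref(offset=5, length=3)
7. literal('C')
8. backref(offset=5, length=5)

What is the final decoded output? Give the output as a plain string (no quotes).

Token 1: literal('S'). Output: "S"
Token 2: literal('A'). Output: "SA"
Token 3: backref(off=1, len=1). Copied 'A' from pos 1. Output: "SAA"
Token 4: literal('Z'). Output: "SAAZ"
Token 5: literal('F'). Output: "SAAZF"
Token 6: backref(off=5, len=3). Copied 'SAA' from pos 0. Output: "SAAZFSAA"
Token 7: literal('C'). Output: "SAAZFSAAC"
Token 8: backref(off=5, len=5). Copied 'FSAAC' from pos 4. Output: "SAAZFSAACFSAAC"

Answer: SAAZFSAACFSAAC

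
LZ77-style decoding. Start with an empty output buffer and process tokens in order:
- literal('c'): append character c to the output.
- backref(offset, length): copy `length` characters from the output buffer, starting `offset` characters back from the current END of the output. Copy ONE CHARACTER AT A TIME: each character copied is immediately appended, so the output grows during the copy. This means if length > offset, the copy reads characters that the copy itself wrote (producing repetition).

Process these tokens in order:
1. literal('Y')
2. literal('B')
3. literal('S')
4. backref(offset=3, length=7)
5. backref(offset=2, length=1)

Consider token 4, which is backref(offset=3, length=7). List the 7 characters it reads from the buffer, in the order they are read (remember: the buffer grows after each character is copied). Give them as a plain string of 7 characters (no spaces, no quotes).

Token 1: literal('Y'). Output: "Y"
Token 2: literal('B'). Output: "YB"
Token 3: literal('S'). Output: "YBS"
Token 4: backref(off=3, len=7). Buffer before: "YBS" (len 3)
  byte 1: read out[0]='Y', append. Buffer now: "YBSY"
  byte 2: read out[1]='B', append. Buffer now: "YBSYB"
  byte 3: read out[2]='S', append. Buffer now: "YBSYBS"
  byte 4: read out[3]='Y', append. Buffer now: "YBSYBSY"
  byte 5: read out[4]='B', append. Buffer now: "YBSYBSYB"
  byte 6: read out[5]='S', append. Buffer now: "YBSYBSYBS"
  byte 7: read out[6]='Y', append. Buffer now: "YBSYBSYBSY"

Answer: YBSYBSY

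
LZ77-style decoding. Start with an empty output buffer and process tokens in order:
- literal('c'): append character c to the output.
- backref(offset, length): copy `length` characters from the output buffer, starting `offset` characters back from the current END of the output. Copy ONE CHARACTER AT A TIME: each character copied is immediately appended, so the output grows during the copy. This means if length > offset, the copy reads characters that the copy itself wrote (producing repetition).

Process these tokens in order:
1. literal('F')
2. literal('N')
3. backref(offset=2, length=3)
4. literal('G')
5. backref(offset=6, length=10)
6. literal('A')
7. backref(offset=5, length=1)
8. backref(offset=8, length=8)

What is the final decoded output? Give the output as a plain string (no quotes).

Answer: FNFNFGFNFNFGFNFNAFFGFNFNAF

Derivation:
Token 1: literal('F'). Output: "F"
Token 2: literal('N'). Output: "FN"
Token 3: backref(off=2, len=3) (overlapping!). Copied 'FNF' from pos 0. Output: "FNFNF"
Token 4: literal('G'). Output: "FNFNFG"
Token 5: backref(off=6, len=10) (overlapping!). Copied 'FNFNFGFNFN' from pos 0. Output: "FNFNFGFNFNFGFNFN"
Token 6: literal('A'). Output: "FNFNFGFNFNFGFNFNA"
Token 7: backref(off=5, len=1). Copied 'F' from pos 12. Output: "FNFNFGFNFNFGFNFNAF"
Token 8: backref(off=8, len=8). Copied 'FGFNFNAF' from pos 10. Output: "FNFNFGFNFNFGFNFNAFFGFNFNAF"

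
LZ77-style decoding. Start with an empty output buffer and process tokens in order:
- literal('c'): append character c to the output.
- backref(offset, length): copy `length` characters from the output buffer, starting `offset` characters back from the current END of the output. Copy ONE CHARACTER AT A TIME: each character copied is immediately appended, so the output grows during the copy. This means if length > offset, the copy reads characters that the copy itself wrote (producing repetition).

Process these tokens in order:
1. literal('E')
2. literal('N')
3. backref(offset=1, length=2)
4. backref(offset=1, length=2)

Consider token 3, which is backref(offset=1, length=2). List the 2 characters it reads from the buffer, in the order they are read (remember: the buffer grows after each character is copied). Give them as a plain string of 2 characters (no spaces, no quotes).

Answer: NN

Derivation:
Token 1: literal('E'). Output: "E"
Token 2: literal('N'). Output: "EN"
Token 3: backref(off=1, len=2). Buffer before: "EN" (len 2)
  byte 1: read out[1]='N', append. Buffer now: "ENN"
  byte 2: read out[2]='N', append. Buffer now: "ENNN"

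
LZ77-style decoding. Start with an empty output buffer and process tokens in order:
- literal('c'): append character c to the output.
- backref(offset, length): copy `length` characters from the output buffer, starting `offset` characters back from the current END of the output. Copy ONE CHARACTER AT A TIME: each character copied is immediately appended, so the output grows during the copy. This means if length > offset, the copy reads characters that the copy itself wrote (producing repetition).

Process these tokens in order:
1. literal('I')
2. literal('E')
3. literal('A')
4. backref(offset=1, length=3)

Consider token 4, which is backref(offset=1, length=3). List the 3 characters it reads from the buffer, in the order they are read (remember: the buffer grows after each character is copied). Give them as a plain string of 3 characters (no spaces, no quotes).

Answer: AAA

Derivation:
Token 1: literal('I'). Output: "I"
Token 2: literal('E'). Output: "IE"
Token 3: literal('A'). Output: "IEA"
Token 4: backref(off=1, len=3). Buffer before: "IEA" (len 3)
  byte 1: read out[2]='A', append. Buffer now: "IEAA"
  byte 2: read out[3]='A', append. Buffer now: "IEAAA"
  byte 3: read out[4]='A', append. Buffer now: "IEAAAA"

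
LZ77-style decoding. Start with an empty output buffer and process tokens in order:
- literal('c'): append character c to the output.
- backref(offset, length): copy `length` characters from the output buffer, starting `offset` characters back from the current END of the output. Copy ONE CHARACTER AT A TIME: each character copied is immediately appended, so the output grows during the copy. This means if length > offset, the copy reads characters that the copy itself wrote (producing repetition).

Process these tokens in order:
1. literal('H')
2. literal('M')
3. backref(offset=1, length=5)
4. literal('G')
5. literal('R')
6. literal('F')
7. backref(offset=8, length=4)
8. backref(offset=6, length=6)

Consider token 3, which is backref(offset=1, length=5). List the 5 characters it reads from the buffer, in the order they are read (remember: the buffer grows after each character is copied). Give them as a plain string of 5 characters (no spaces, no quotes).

Answer: MMMMM

Derivation:
Token 1: literal('H'). Output: "H"
Token 2: literal('M'). Output: "HM"
Token 3: backref(off=1, len=5). Buffer before: "HM" (len 2)
  byte 1: read out[1]='M', append. Buffer now: "HMM"
  byte 2: read out[2]='M', append. Buffer now: "HMMM"
  byte 3: read out[3]='M', append. Buffer now: "HMMMM"
  byte 4: read out[4]='M', append. Buffer now: "HMMMMM"
  byte 5: read out[5]='M', append. Buffer now: "HMMMMMM"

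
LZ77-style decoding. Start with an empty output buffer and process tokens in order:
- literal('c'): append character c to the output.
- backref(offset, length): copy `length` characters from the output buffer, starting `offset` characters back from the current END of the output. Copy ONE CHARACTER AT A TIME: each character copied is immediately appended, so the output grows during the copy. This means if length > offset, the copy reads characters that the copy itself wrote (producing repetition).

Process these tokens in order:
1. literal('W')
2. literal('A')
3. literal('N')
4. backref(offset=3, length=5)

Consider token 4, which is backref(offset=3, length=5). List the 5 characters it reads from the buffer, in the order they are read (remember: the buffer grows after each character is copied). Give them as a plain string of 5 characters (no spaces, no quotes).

Token 1: literal('W'). Output: "W"
Token 2: literal('A'). Output: "WA"
Token 3: literal('N'). Output: "WAN"
Token 4: backref(off=3, len=5). Buffer before: "WAN" (len 3)
  byte 1: read out[0]='W', append. Buffer now: "WANW"
  byte 2: read out[1]='A', append. Buffer now: "WANWA"
  byte 3: read out[2]='N', append. Buffer now: "WANWAN"
  byte 4: read out[3]='W', append. Buffer now: "WANWANW"
  byte 5: read out[4]='A', append. Buffer now: "WANWANWA"

Answer: WANWA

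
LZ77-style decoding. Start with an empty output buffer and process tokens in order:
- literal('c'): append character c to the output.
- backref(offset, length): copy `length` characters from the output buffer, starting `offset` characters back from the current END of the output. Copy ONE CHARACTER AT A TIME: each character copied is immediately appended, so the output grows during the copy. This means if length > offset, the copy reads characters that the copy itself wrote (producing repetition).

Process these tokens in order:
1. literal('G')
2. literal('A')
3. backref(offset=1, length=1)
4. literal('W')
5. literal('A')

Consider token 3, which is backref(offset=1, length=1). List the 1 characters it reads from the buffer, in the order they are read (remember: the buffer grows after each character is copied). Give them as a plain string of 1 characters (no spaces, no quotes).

Answer: A

Derivation:
Token 1: literal('G'). Output: "G"
Token 2: literal('A'). Output: "GA"
Token 3: backref(off=1, len=1). Buffer before: "GA" (len 2)
  byte 1: read out[1]='A', append. Buffer now: "GAA"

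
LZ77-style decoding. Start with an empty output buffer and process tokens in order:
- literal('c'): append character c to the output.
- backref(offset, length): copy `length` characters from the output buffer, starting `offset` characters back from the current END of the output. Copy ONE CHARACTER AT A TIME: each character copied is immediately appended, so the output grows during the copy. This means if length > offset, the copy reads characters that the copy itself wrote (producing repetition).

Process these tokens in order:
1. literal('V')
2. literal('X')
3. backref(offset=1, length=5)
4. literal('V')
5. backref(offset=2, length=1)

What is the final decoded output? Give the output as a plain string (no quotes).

Token 1: literal('V'). Output: "V"
Token 2: literal('X'). Output: "VX"
Token 3: backref(off=1, len=5) (overlapping!). Copied 'XXXXX' from pos 1. Output: "VXXXXXX"
Token 4: literal('V'). Output: "VXXXXXXV"
Token 5: backref(off=2, len=1). Copied 'X' from pos 6. Output: "VXXXXXXVX"

Answer: VXXXXXXVX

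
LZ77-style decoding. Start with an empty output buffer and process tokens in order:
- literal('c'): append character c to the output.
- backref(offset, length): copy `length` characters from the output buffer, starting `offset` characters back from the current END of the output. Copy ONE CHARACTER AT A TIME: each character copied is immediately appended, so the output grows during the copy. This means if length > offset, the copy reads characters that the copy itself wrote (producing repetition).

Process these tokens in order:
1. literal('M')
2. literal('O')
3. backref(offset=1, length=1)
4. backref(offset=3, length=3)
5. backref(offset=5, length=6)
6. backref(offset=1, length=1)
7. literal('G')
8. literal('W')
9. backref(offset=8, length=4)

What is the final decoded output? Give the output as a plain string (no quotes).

Token 1: literal('M'). Output: "M"
Token 2: literal('O'). Output: "MO"
Token 3: backref(off=1, len=1). Copied 'O' from pos 1. Output: "MOO"
Token 4: backref(off=3, len=3). Copied 'MOO' from pos 0. Output: "MOOMOO"
Token 5: backref(off=5, len=6) (overlapping!). Copied 'OOMOOO' from pos 1. Output: "MOOMOOOOMOOO"
Token 6: backref(off=1, len=1). Copied 'O' from pos 11. Output: "MOOMOOOOMOOOO"
Token 7: literal('G'). Output: "MOOMOOOOMOOOOG"
Token 8: literal('W'). Output: "MOOMOOOOMOOOOGW"
Token 9: backref(off=8, len=4). Copied 'OMOO' from pos 7. Output: "MOOMOOOOMOOOOGWOMOO"

Answer: MOOMOOOOMOOOOGWOMOO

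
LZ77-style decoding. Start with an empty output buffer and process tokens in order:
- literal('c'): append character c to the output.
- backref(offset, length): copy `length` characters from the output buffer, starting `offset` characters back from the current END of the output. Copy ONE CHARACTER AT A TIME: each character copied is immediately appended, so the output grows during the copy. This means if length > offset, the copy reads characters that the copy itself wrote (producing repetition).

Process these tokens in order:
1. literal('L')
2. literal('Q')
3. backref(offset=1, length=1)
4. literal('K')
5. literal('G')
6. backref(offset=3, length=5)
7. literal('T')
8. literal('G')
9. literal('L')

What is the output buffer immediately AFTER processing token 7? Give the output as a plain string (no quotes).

Answer: LQQKGQKGQKT

Derivation:
Token 1: literal('L'). Output: "L"
Token 2: literal('Q'). Output: "LQ"
Token 3: backref(off=1, len=1). Copied 'Q' from pos 1. Output: "LQQ"
Token 4: literal('K'). Output: "LQQK"
Token 5: literal('G'). Output: "LQQKG"
Token 6: backref(off=3, len=5) (overlapping!). Copied 'QKGQK' from pos 2. Output: "LQQKGQKGQK"
Token 7: literal('T'). Output: "LQQKGQKGQKT"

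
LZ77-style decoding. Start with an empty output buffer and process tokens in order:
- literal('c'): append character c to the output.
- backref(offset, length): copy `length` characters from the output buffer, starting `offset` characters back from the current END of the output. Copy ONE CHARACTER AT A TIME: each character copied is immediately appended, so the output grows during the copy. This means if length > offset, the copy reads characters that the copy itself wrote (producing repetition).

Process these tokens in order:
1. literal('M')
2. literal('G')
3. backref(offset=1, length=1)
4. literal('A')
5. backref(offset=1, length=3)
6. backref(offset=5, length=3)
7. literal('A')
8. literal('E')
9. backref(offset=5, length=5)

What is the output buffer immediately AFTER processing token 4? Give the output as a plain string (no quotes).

Token 1: literal('M'). Output: "M"
Token 2: literal('G'). Output: "MG"
Token 3: backref(off=1, len=1). Copied 'G' from pos 1. Output: "MGG"
Token 4: literal('A'). Output: "MGGA"

Answer: MGGA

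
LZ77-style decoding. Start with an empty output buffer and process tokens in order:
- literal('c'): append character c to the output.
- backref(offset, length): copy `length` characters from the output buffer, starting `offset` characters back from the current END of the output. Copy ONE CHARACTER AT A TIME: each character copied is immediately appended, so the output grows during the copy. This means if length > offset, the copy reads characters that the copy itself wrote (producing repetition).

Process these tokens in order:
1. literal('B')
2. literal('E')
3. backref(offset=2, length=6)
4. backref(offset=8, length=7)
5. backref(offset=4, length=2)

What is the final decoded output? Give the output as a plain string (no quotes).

Token 1: literal('B'). Output: "B"
Token 2: literal('E'). Output: "BE"
Token 3: backref(off=2, len=6) (overlapping!). Copied 'BEBEBE' from pos 0. Output: "BEBEBEBE"
Token 4: backref(off=8, len=7). Copied 'BEBEBEB' from pos 0. Output: "BEBEBEBEBEBEBEB"
Token 5: backref(off=4, len=2). Copied 'EB' from pos 11. Output: "BEBEBEBEBEBEBEBEB"

Answer: BEBEBEBEBEBEBEBEB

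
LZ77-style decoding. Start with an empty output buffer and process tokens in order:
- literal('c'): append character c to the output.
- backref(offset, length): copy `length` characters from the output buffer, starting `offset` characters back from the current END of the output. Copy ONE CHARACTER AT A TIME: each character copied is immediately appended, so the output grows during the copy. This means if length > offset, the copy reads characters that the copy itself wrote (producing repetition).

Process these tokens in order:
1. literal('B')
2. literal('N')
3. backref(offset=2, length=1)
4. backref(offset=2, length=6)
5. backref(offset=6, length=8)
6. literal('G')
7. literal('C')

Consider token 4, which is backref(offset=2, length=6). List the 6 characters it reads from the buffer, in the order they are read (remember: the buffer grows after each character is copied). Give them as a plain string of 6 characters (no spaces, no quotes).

Answer: NBNBNB

Derivation:
Token 1: literal('B'). Output: "B"
Token 2: literal('N'). Output: "BN"
Token 3: backref(off=2, len=1). Copied 'B' from pos 0. Output: "BNB"
Token 4: backref(off=2, len=6). Buffer before: "BNB" (len 3)
  byte 1: read out[1]='N', append. Buffer now: "BNBN"
  byte 2: read out[2]='B', append. Buffer now: "BNBNB"
  byte 3: read out[3]='N', append. Buffer now: "BNBNBN"
  byte 4: read out[4]='B', append. Buffer now: "BNBNBNB"
  byte 5: read out[5]='N', append. Buffer now: "BNBNBNBN"
  byte 6: read out[6]='B', append. Buffer now: "BNBNBNBNB"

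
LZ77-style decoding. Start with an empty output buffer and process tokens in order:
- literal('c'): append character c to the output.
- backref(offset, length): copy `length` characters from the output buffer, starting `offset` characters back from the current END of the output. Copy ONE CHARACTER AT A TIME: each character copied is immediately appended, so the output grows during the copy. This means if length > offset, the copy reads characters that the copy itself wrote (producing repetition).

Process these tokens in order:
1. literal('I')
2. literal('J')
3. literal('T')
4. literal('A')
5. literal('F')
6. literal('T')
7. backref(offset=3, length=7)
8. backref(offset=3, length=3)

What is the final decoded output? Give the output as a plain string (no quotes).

Token 1: literal('I'). Output: "I"
Token 2: literal('J'). Output: "IJ"
Token 3: literal('T'). Output: "IJT"
Token 4: literal('A'). Output: "IJTA"
Token 5: literal('F'). Output: "IJTAF"
Token 6: literal('T'). Output: "IJTAFT"
Token 7: backref(off=3, len=7) (overlapping!). Copied 'AFTAFTA' from pos 3. Output: "IJTAFTAFTAFTA"
Token 8: backref(off=3, len=3). Copied 'FTA' from pos 10. Output: "IJTAFTAFTAFTAFTA"

Answer: IJTAFTAFTAFTAFTA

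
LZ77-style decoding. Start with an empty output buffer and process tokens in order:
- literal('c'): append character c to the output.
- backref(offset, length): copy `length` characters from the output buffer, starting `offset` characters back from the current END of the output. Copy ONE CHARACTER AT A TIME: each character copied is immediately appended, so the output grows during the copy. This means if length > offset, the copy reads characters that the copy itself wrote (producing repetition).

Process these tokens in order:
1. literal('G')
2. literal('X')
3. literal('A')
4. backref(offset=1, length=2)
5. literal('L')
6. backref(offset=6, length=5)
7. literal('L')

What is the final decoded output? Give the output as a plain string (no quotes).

Token 1: literal('G'). Output: "G"
Token 2: literal('X'). Output: "GX"
Token 3: literal('A'). Output: "GXA"
Token 4: backref(off=1, len=2) (overlapping!). Copied 'AA' from pos 2. Output: "GXAAA"
Token 5: literal('L'). Output: "GXAAAL"
Token 6: backref(off=6, len=5). Copied 'GXAAA' from pos 0. Output: "GXAAALGXAAA"
Token 7: literal('L'). Output: "GXAAALGXAAAL"

Answer: GXAAALGXAAAL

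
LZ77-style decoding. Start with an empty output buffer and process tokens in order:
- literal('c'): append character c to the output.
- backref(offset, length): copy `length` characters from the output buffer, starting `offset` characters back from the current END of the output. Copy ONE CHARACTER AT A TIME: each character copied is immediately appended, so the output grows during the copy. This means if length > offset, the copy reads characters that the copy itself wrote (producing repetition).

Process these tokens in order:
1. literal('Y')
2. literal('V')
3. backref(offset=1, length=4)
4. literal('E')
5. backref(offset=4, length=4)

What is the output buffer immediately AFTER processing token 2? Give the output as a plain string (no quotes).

Answer: YV

Derivation:
Token 1: literal('Y'). Output: "Y"
Token 2: literal('V'). Output: "YV"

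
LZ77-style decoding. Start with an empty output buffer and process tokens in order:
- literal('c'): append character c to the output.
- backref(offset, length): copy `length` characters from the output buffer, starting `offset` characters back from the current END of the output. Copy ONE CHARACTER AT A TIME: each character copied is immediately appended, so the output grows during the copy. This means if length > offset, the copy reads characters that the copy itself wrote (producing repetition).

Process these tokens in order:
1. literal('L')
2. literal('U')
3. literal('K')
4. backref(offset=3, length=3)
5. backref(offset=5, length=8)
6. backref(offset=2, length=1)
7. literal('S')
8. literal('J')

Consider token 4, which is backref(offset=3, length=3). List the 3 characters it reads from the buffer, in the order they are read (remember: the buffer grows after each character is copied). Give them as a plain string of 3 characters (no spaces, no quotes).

Token 1: literal('L'). Output: "L"
Token 2: literal('U'). Output: "LU"
Token 3: literal('K'). Output: "LUK"
Token 4: backref(off=3, len=3). Buffer before: "LUK" (len 3)
  byte 1: read out[0]='L', append. Buffer now: "LUKL"
  byte 2: read out[1]='U', append. Buffer now: "LUKLU"
  byte 3: read out[2]='K', append. Buffer now: "LUKLUK"

Answer: LUK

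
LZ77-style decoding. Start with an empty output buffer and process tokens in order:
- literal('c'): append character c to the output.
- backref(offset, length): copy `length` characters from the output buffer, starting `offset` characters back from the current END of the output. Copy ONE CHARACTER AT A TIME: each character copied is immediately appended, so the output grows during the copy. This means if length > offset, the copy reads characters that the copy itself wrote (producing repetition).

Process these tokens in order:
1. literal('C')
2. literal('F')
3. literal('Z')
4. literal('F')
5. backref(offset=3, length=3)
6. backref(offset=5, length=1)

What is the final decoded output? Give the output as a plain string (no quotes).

Token 1: literal('C'). Output: "C"
Token 2: literal('F'). Output: "CF"
Token 3: literal('Z'). Output: "CFZ"
Token 4: literal('F'). Output: "CFZF"
Token 5: backref(off=3, len=3). Copied 'FZF' from pos 1. Output: "CFZFFZF"
Token 6: backref(off=5, len=1). Copied 'Z' from pos 2. Output: "CFZFFZFZ"

Answer: CFZFFZFZ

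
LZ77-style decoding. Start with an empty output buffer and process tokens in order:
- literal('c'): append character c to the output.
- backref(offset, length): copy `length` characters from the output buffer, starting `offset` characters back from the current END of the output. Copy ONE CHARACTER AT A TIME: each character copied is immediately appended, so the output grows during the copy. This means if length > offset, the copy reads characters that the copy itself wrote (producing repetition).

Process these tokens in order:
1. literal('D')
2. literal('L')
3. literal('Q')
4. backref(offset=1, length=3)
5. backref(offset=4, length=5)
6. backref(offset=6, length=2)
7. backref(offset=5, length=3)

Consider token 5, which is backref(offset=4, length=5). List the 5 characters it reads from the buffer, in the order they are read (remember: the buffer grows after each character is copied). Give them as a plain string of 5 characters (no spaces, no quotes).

Token 1: literal('D'). Output: "D"
Token 2: literal('L'). Output: "DL"
Token 3: literal('Q'). Output: "DLQ"
Token 4: backref(off=1, len=3) (overlapping!). Copied 'QQQ' from pos 2. Output: "DLQQQQ"
Token 5: backref(off=4, len=5). Buffer before: "DLQQQQ" (len 6)
  byte 1: read out[2]='Q', append. Buffer now: "DLQQQQQ"
  byte 2: read out[3]='Q', append. Buffer now: "DLQQQQQQ"
  byte 3: read out[4]='Q', append. Buffer now: "DLQQQQQQQ"
  byte 4: read out[5]='Q', append. Buffer now: "DLQQQQQQQQ"
  byte 5: read out[6]='Q', append. Buffer now: "DLQQQQQQQQQ"

Answer: QQQQQ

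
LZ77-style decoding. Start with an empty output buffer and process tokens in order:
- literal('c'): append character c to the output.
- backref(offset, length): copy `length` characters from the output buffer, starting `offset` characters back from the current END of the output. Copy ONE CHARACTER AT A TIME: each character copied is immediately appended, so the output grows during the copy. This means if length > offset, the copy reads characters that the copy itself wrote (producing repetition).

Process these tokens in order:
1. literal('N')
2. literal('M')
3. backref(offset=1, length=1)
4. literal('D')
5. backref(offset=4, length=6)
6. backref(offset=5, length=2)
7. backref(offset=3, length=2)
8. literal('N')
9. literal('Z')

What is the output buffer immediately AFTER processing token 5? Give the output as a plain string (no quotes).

Token 1: literal('N'). Output: "N"
Token 2: literal('M'). Output: "NM"
Token 3: backref(off=1, len=1). Copied 'M' from pos 1. Output: "NMM"
Token 4: literal('D'). Output: "NMMD"
Token 5: backref(off=4, len=6) (overlapping!). Copied 'NMMDNM' from pos 0. Output: "NMMDNMMDNM"

Answer: NMMDNMMDNM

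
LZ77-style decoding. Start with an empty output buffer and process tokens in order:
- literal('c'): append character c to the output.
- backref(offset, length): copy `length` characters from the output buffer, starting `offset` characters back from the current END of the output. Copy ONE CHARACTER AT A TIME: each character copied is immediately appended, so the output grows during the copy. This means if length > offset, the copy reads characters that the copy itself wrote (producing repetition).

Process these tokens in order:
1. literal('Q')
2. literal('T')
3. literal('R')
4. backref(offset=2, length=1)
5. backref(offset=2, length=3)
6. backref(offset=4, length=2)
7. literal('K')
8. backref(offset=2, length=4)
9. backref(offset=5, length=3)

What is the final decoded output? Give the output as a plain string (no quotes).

Answer: QTRTRTRTRKRKRKKRK

Derivation:
Token 1: literal('Q'). Output: "Q"
Token 2: literal('T'). Output: "QT"
Token 3: literal('R'). Output: "QTR"
Token 4: backref(off=2, len=1). Copied 'T' from pos 1. Output: "QTRT"
Token 5: backref(off=2, len=3) (overlapping!). Copied 'RTR' from pos 2. Output: "QTRTRTR"
Token 6: backref(off=4, len=2). Copied 'TR' from pos 3. Output: "QTRTRTRTR"
Token 7: literal('K'). Output: "QTRTRTRTRK"
Token 8: backref(off=2, len=4) (overlapping!). Copied 'RKRK' from pos 8. Output: "QTRTRTRTRKRKRK"
Token 9: backref(off=5, len=3). Copied 'KRK' from pos 9. Output: "QTRTRTRTRKRKRKKRK"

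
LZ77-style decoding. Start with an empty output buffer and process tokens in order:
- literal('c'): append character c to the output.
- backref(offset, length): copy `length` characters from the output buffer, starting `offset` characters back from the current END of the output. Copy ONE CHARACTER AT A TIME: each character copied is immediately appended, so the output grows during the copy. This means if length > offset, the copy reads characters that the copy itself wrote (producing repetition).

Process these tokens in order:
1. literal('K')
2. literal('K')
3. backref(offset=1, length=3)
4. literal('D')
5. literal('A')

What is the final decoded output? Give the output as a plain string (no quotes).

Answer: KKKKKDA

Derivation:
Token 1: literal('K'). Output: "K"
Token 2: literal('K'). Output: "KK"
Token 3: backref(off=1, len=3) (overlapping!). Copied 'KKK' from pos 1. Output: "KKKKK"
Token 4: literal('D'). Output: "KKKKKD"
Token 5: literal('A'). Output: "KKKKKDA"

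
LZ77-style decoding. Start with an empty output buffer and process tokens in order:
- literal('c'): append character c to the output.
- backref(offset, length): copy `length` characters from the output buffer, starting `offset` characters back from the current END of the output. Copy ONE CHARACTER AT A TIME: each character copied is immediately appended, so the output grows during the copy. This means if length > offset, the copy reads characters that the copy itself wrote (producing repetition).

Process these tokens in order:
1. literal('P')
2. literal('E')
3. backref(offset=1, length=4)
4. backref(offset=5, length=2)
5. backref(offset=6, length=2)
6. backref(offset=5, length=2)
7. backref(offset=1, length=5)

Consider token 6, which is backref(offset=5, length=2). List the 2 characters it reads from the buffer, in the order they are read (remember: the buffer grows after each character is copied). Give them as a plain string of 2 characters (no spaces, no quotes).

Answer: EE

Derivation:
Token 1: literal('P'). Output: "P"
Token 2: literal('E'). Output: "PE"
Token 3: backref(off=1, len=4) (overlapping!). Copied 'EEEE' from pos 1. Output: "PEEEEE"
Token 4: backref(off=5, len=2). Copied 'EE' from pos 1. Output: "PEEEEEEE"
Token 5: backref(off=6, len=2). Copied 'EE' from pos 2. Output: "PEEEEEEEEE"
Token 6: backref(off=5, len=2). Buffer before: "PEEEEEEEEE" (len 10)
  byte 1: read out[5]='E', append. Buffer now: "PEEEEEEEEEE"
  byte 2: read out[6]='E', append. Buffer now: "PEEEEEEEEEEE"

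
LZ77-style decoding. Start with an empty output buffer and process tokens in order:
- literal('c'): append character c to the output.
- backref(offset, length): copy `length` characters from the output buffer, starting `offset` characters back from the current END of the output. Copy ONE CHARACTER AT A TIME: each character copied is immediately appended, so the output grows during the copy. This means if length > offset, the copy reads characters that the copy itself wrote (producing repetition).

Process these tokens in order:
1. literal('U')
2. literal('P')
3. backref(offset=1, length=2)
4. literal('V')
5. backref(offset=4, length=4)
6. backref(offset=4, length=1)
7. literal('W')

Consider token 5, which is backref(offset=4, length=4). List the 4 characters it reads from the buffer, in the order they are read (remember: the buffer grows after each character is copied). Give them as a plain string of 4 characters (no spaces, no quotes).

Answer: PPPV

Derivation:
Token 1: literal('U'). Output: "U"
Token 2: literal('P'). Output: "UP"
Token 3: backref(off=1, len=2) (overlapping!). Copied 'PP' from pos 1. Output: "UPPP"
Token 4: literal('V'). Output: "UPPPV"
Token 5: backref(off=4, len=4). Buffer before: "UPPPV" (len 5)
  byte 1: read out[1]='P', append. Buffer now: "UPPPVP"
  byte 2: read out[2]='P', append. Buffer now: "UPPPVPP"
  byte 3: read out[3]='P', append. Buffer now: "UPPPVPPP"
  byte 4: read out[4]='V', append. Buffer now: "UPPPVPPPV"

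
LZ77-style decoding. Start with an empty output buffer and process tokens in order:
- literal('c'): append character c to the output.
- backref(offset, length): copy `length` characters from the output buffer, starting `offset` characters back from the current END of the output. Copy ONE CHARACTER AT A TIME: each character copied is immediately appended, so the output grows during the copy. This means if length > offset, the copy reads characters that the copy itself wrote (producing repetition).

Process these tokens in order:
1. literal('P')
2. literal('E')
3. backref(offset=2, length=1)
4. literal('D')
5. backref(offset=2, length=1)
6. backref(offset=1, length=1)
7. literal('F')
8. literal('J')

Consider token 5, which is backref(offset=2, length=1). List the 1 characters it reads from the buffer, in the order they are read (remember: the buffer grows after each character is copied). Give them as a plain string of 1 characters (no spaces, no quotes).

Answer: P

Derivation:
Token 1: literal('P'). Output: "P"
Token 2: literal('E'). Output: "PE"
Token 3: backref(off=2, len=1). Copied 'P' from pos 0. Output: "PEP"
Token 4: literal('D'). Output: "PEPD"
Token 5: backref(off=2, len=1). Buffer before: "PEPD" (len 4)
  byte 1: read out[2]='P', append. Buffer now: "PEPDP"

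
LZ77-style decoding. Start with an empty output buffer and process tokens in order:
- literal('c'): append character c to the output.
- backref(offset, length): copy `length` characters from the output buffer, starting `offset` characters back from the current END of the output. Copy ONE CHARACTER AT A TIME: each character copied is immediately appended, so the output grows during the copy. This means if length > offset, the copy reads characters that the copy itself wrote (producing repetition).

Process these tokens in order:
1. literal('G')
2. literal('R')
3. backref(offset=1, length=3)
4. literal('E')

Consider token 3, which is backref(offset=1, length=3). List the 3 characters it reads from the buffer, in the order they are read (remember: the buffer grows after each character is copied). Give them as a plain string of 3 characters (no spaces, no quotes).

Token 1: literal('G'). Output: "G"
Token 2: literal('R'). Output: "GR"
Token 3: backref(off=1, len=3). Buffer before: "GR" (len 2)
  byte 1: read out[1]='R', append. Buffer now: "GRR"
  byte 2: read out[2]='R', append. Buffer now: "GRRR"
  byte 3: read out[3]='R', append. Buffer now: "GRRRR"

Answer: RRR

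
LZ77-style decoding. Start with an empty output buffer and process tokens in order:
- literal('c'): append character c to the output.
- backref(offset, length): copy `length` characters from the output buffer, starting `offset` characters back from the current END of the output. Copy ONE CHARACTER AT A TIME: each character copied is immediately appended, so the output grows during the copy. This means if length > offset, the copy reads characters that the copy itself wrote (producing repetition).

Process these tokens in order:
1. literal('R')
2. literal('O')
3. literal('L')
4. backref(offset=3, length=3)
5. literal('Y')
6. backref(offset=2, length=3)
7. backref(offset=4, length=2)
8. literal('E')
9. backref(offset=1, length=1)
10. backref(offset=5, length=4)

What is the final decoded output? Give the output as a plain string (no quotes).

Answer: ROLROLYLYLYLEELYLE

Derivation:
Token 1: literal('R'). Output: "R"
Token 2: literal('O'). Output: "RO"
Token 3: literal('L'). Output: "ROL"
Token 4: backref(off=3, len=3). Copied 'ROL' from pos 0. Output: "ROLROL"
Token 5: literal('Y'). Output: "ROLROLY"
Token 6: backref(off=2, len=3) (overlapping!). Copied 'LYL' from pos 5. Output: "ROLROLYLYL"
Token 7: backref(off=4, len=2). Copied 'YL' from pos 6. Output: "ROLROLYLYLYL"
Token 8: literal('E'). Output: "ROLROLYLYLYLE"
Token 9: backref(off=1, len=1). Copied 'E' from pos 12. Output: "ROLROLYLYLYLEE"
Token 10: backref(off=5, len=4). Copied 'LYLE' from pos 9. Output: "ROLROLYLYLYLEELYLE"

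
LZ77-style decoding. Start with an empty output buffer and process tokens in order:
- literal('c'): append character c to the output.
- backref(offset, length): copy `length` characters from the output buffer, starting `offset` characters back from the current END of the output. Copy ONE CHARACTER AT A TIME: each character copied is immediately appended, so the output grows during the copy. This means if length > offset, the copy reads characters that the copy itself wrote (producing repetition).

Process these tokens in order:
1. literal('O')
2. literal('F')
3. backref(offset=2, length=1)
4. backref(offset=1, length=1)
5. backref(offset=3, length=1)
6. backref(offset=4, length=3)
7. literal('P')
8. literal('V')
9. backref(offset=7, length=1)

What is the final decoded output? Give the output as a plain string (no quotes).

Token 1: literal('O'). Output: "O"
Token 2: literal('F'). Output: "OF"
Token 3: backref(off=2, len=1). Copied 'O' from pos 0. Output: "OFO"
Token 4: backref(off=1, len=1). Copied 'O' from pos 2. Output: "OFOO"
Token 5: backref(off=3, len=1). Copied 'F' from pos 1. Output: "OFOOF"
Token 6: backref(off=4, len=3). Copied 'FOO' from pos 1. Output: "OFOOFFOO"
Token 7: literal('P'). Output: "OFOOFFOOP"
Token 8: literal('V'). Output: "OFOOFFOOPV"
Token 9: backref(off=7, len=1). Copied 'O' from pos 3. Output: "OFOOFFOOPVO"

Answer: OFOOFFOOPVO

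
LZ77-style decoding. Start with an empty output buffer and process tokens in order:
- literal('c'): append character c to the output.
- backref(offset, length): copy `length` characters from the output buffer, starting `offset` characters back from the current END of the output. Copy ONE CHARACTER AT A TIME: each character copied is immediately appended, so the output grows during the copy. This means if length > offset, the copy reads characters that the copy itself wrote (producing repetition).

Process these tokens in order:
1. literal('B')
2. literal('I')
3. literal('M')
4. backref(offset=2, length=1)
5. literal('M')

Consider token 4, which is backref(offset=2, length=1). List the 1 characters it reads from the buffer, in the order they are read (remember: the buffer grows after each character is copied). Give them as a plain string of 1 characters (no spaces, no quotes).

Token 1: literal('B'). Output: "B"
Token 2: literal('I'). Output: "BI"
Token 3: literal('M'). Output: "BIM"
Token 4: backref(off=2, len=1). Buffer before: "BIM" (len 3)
  byte 1: read out[1]='I', append. Buffer now: "BIMI"

Answer: I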